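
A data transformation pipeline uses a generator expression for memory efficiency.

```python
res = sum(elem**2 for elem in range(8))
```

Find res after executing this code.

Step 1: Compute elem**2 for each elem in range(8):
  elem=0: 0**2 = 0
  elem=1: 1**2 = 1
  elem=2: 2**2 = 4
  elem=3: 3**2 = 9
  elem=4: 4**2 = 16
  elem=5: 5**2 = 25
  elem=6: 6**2 = 36
  elem=7: 7**2 = 49
Step 2: sum = 0 + 1 + 4 + 9 + 16 + 25 + 36 + 49 = 140.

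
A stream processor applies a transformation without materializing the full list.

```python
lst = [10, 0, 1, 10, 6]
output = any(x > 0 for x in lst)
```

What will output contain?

Step 1: Check x > 0 for each element in [10, 0, 1, 10, 6]:
  10 > 0: True
  0 > 0: False
  1 > 0: True
  10 > 0: True
  6 > 0: True
Step 2: any() returns True.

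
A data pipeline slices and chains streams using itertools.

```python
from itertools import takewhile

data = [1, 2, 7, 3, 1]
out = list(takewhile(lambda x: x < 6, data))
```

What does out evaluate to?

Step 1: takewhile stops at first element >= 6:
  1 < 6: take
  2 < 6: take
  7 >= 6: stop
Therefore out = [1, 2].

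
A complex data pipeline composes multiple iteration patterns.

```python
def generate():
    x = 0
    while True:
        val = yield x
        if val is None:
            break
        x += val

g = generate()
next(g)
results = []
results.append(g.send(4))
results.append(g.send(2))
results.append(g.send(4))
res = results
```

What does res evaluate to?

Step 1: next(g) -> yield 0.
Step 2: send(4) -> x = 4, yield 4.
Step 3: send(2) -> x = 6, yield 6.
Step 4: send(4) -> x = 10, yield 10.
Therefore res = [4, 6, 10].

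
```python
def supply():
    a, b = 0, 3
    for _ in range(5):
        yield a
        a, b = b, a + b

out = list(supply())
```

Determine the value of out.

Step 1: Fibonacci-like sequence starting with a=0, b=3:
  Iteration 1: yield a=0, then a,b = 3,3
  Iteration 2: yield a=3, then a,b = 3,6
  Iteration 3: yield a=3, then a,b = 6,9
  Iteration 4: yield a=6, then a,b = 9,15
  Iteration 5: yield a=9, then a,b = 15,24
Therefore out = [0, 3, 3, 6, 9].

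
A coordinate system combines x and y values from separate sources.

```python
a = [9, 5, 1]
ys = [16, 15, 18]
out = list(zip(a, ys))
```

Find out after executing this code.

Step 1: zip pairs elements at same index:
  Index 0: (9, 16)
  Index 1: (5, 15)
  Index 2: (1, 18)
Therefore out = [(9, 16), (5, 15), (1, 18)].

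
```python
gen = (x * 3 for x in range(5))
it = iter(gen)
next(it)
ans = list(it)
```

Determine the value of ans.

Step 1: Generator produces [0, 3, 6, 9, 12].
Step 2: next(it) consumes first element (0).
Step 3: list(it) collects remaining: [3, 6, 9, 12].
Therefore ans = [3, 6, 9, 12].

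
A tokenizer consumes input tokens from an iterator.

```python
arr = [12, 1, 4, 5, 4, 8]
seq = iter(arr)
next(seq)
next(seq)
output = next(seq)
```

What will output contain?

Step 1: Create iterator over [12, 1, 4, 5, 4, 8].
Step 2: next() consumes 12.
Step 3: next() consumes 1.
Step 4: next() returns 4.
Therefore output = 4.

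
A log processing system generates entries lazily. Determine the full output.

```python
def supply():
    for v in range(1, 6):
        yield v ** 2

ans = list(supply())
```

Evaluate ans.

Step 1: For each v in range(1, 6), yield v**2:
  v=1: yield 1**2 = 1
  v=2: yield 2**2 = 4
  v=3: yield 3**2 = 9
  v=4: yield 4**2 = 16
  v=5: yield 5**2 = 25
Therefore ans = [1, 4, 9, 16, 25].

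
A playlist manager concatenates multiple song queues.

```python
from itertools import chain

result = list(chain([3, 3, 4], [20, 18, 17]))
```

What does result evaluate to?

Step 1: chain() concatenates iterables: [3, 3, 4] + [20, 18, 17].
Therefore result = [3, 3, 4, 20, 18, 17].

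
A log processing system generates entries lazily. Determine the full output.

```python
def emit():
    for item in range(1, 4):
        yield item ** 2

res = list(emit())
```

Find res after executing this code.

Step 1: For each item in range(1, 4), yield item**2:
  item=1: yield 1**2 = 1
  item=2: yield 2**2 = 4
  item=3: yield 3**2 = 9
Therefore res = [1, 4, 9].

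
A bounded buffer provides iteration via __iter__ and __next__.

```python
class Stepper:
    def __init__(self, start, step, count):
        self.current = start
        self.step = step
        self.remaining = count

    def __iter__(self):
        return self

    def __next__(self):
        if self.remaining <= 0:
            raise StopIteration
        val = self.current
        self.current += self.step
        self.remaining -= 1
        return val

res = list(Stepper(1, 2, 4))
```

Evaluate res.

Step 1: Stepper starts at 1, increments by 2, for 4 steps:
  Yield 1, then current += 2
  Yield 3, then current += 2
  Yield 5, then current += 2
  Yield 7, then current += 2
Therefore res = [1, 3, 5, 7].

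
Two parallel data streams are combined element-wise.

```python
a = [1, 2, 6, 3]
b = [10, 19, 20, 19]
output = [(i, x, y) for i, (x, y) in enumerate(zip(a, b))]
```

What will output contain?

Step 1: enumerate(zip(a, b)) gives index with paired elements:
  i=0: (1, 10)
  i=1: (2, 19)
  i=2: (6, 20)
  i=3: (3, 19)
Therefore output = [(0, 1, 10), (1, 2, 19), (2, 6, 20), (3, 3, 19)].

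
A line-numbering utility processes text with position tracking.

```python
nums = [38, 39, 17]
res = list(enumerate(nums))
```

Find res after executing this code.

Step 1: enumerate pairs each element with its index:
  (0, 38)
  (1, 39)
  (2, 17)
Therefore res = [(0, 38), (1, 39), (2, 17)].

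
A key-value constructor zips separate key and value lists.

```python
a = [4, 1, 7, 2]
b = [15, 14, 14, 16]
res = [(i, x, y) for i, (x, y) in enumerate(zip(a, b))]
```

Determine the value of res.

Step 1: enumerate(zip(a, b)) gives index with paired elements:
  i=0: (4, 15)
  i=1: (1, 14)
  i=2: (7, 14)
  i=3: (2, 16)
Therefore res = [(0, 4, 15), (1, 1, 14), (2, 7, 14), (3, 2, 16)].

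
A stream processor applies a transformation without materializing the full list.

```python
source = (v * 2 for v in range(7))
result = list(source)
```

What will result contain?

Step 1: For each v in range(7), compute v*2:
  v=0: 0*2 = 0
  v=1: 1*2 = 2
  v=2: 2*2 = 4
  v=3: 3*2 = 6
  v=4: 4*2 = 8
  v=5: 5*2 = 10
  v=6: 6*2 = 12
Therefore result = [0, 2, 4, 6, 8, 10, 12].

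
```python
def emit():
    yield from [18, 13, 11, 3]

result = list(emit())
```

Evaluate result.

Step 1: yield from delegates to the iterable, yielding each element.
Step 2: Collected values: [18, 13, 11, 3].
Therefore result = [18, 13, 11, 3].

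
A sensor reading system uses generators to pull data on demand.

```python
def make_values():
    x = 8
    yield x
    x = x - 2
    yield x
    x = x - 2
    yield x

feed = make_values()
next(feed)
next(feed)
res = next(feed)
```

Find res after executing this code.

Step 1: Trace through generator execution:
  Yield 1: x starts at 8, yield 8
  Yield 2: x = 8 - 2 = 6, yield 6
  Yield 3: x = 6 - 2 = 4, yield 4
Step 2: First next() gets 8, second next() gets the second value, third next() yields 4.
Therefore res = 4.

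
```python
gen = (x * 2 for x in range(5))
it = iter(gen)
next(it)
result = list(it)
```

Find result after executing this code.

Step 1: Generator produces [0, 2, 4, 6, 8].
Step 2: next(it) consumes first element (0).
Step 3: list(it) collects remaining: [2, 4, 6, 8].
Therefore result = [2, 4, 6, 8].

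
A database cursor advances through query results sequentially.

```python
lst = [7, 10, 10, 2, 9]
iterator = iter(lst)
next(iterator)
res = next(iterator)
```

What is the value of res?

Step 1: Create iterator over [7, 10, 10, 2, 9].
Step 2: next() consumes 7.
Step 3: next() returns 10.
Therefore res = 10.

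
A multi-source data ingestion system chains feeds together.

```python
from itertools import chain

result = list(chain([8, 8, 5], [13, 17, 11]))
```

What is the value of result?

Step 1: chain() concatenates iterables: [8, 8, 5] + [13, 17, 11].
Therefore result = [8, 8, 5, 13, 17, 11].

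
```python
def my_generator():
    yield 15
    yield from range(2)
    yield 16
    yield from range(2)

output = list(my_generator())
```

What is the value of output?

Step 1: Trace yields in order:
  yield 15
  yield 0
  yield 1
  yield 16
  yield 0
  yield 1
Therefore output = [15, 0, 1, 16, 0, 1].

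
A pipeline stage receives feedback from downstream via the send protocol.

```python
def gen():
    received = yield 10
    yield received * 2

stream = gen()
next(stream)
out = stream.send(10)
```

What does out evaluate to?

Step 1: next(stream) advances to first yield, producing 10.
Step 2: send(10) resumes, received = 10.
Step 3: yield received * 2 = 10 * 2 = 20.
Therefore out = 20.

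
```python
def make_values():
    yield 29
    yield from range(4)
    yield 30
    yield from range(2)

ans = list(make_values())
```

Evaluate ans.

Step 1: Trace yields in order:
  yield 29
  yield 0
  yield 1
  yield 2
  yield 3
  yield 30
  yield 0
  yield 1
Therefore ans = [29, 0, 1, 2, 3, 30, 0, 1].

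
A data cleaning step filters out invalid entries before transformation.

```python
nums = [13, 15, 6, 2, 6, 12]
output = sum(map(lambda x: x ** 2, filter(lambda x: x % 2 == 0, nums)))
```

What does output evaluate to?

Step 1: Filter even numbers from [13, 15, 6, 2, 6, 12]: [6, 2, 6, 12]
Step 2: Square each: [36, 4, 36, 144]
Step 3: Sum = 220.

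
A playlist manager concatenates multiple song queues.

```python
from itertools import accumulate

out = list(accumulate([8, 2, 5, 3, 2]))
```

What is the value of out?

Step 1: accumulate computes running sums:
  + 8 = 8
  + 2 = 10
  + 5 = 15
  + 3 = 18
  + 2 = 20
Therefore out = [8, 10, 15, 18, 20].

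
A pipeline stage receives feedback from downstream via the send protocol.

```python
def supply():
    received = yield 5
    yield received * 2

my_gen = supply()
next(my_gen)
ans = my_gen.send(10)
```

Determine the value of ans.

Step 1: next(my_gen) advances to first yield, producing 5.
Step 2: send(10) resumes, received = 10.
Step 3: yield received * 2 = 10 * 2 = 20.
Therefore ans = 20.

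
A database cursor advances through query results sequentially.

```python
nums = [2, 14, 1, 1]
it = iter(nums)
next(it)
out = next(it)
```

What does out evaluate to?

Step 1: Create iterator over [2, 14, 1, 1].
Step 2: next() consumes 2.
Step 3: next() returns 14.
Therefore out = 14.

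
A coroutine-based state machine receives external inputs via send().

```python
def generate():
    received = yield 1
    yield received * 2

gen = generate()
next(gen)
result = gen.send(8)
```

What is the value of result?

Step 1: next(gen) advances to first yield, producing 1.
Step 2: send(8) resumes, received = 8.
Step 3: yield received * 2 = 8 * 2 = 16.
Therefore result = 16.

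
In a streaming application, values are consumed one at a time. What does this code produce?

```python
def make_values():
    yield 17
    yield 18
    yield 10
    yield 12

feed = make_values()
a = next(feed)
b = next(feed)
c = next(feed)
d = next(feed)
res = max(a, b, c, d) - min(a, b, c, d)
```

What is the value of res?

Step 1: Create generator and consume all values:
  a = next(feed) = 17
  b = next(feed) = 18
  c = next(feed) = 10
  d = next(feed) = 12
Step 2: max = 18, min = 10, res = 18 - 10 = 8.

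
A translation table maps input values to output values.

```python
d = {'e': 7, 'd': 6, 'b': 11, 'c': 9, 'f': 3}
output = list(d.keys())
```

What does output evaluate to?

Step 1: d.keys() returns the dictionary keys in insertion order.
Therefore output = ['e', 'd', 'b', 'c', 'f'].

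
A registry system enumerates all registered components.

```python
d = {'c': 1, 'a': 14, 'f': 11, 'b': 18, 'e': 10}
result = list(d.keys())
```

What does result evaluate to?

Step 1: d.keys() returns the dictionary keys in insertion order.
Therefore result = ['c', 'a', 'f', 'b', 'e'].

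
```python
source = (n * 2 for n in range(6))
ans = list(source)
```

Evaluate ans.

Step 1: For each n in range(6), compute n*2:
  n=0: 0*2 = 0
  n=1: 1*2 = 2
  n=2: 2*2 = 4
  n=3: 3*2 = 6
  n=4: 4*2 = 8
  n=5: 5*2 = 10
Therefore ans = [0, 2, 4, 6, 8, 10].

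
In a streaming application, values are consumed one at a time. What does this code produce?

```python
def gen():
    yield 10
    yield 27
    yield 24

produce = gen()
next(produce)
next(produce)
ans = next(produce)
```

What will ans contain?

Step 1: gen() creates a generator.
Step 2: next(produce) yields 10 (consumed and discarded).
Step 3: next(produce) yields 27 (consumed and discarded).
Step 4: next(produce) yields 24, assigned to ans.
Therefore ans = 24.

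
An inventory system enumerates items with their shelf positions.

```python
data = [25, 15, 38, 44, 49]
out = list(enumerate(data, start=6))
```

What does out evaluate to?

Step 1: enumerate with start=6:
  (6, 25)
  (7, 15)
  (8, 38)
  (9, 44)
  (10, 49)
Therefore out = [(6, 25), (7, 15), (8, 38), (9, 44), (10, 49)].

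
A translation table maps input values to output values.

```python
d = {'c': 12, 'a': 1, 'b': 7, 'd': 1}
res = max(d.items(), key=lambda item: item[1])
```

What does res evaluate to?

Step 1: Find item with maximum value:
  ('c', 12)
  ('a', 1)
  ('b', 7)
  ('d', 1)
Step 2: Maximum value is 12 at key 'c'.
Therefore res = ('c', 12).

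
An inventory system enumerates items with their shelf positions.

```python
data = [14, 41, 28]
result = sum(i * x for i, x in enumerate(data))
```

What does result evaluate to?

Step 1: Compute i * x for each (i, x) in enumerate([14, 41, 28]):
  i=0, x=14: 0*14 = 0
  i=1, x=41: 1*41 = 41
  i=2, x=28: 2*28 = 56
Step 2: sum = 0 + 41 + 56 = 97.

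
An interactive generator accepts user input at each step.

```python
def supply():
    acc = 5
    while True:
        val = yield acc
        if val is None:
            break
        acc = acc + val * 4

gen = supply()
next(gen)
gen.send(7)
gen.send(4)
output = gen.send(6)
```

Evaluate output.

Step 1: next() -> yield acc=5.
Step 2: send(7) -> val=7, acc = 5 + 7*4 = 33, yield 33.
Step 3: send(4) -> val=4, acc = 33 + 4*4 = 49, yield 49.
Step 4: send(6) -> val=6, acc = 49 + 6*4 = 73, yield 73.
Therefore output = 73.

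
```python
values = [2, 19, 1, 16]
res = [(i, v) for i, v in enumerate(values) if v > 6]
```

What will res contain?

Step 1: Filter enumerate([2, 19, 1, 16]) keeping v > 6:
  (0, 2): 2 <= 6, excluded
  (1, 19): 19 > 6, included
  (2, 1): 1 <= 6, excluded
  (3, 16): 16 > 6, included
Therefore res = [(1, 19), (3, 16)].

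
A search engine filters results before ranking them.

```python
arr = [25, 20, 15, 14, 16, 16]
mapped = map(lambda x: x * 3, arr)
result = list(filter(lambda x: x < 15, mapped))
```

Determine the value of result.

Step 1: Map x * 3:
  25 -> 75
  20 -> 60
  15 -> 45
  14 -> 42
  16 -> 48
  16 -> 48
Step 2: Filter for < 15:
  75: removed
  60: removed
  45: removed
  42: removed
  48: removed
  48: removed
Therefore result = [].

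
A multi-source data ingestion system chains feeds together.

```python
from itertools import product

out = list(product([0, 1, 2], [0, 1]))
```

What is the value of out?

Step 1: product([0, 1, 2], [0, 1]) gives all pairs:
  (0, 0)
  (0, 1)
  (1, 0)
  (1, 1)
  (2, 0)
  (2, 1)
Therefore out = [(0, 0), (0, 1), (1, 0), (1, 1), (2, 0), (2, 1)].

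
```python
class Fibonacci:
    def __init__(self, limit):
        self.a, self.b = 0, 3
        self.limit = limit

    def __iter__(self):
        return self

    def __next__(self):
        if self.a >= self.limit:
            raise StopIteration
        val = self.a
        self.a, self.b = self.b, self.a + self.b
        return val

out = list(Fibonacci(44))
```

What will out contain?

Step 1: Fibonacci-like sequence (a=0, b=3) until >= 44:
  Yield 0, then a,b = 3,3
  Yield 3, then a,b = 3,6
  Yield 3, then a,b = 6,9
  Yield 6, then a,b = 9,15
  Yield 9, then a,b = 15,24
  Yield 15, then a,b = 24,39
  Yield 24, then a,b = 39,63
  Yield 39, then a,b = 63,102
Step 2: 63 >= 44, stop.
Therefore out = [0, 3, 3, 6, 9, 15, 24, 39].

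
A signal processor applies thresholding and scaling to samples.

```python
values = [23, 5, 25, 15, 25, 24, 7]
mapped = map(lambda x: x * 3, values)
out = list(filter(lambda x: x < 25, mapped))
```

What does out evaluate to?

Step 1: Map x * 3:
  23 -> 69
  5 -> 15
  25 -> 75
  15 -> 45
  25 -> 75
  24 -> 72
  7 -> 21
Step 2: Filter for < 25:
  69: removed
  15: kept
  75: removed
  45: removed
  75: removed
  72: removed
  21: kept
Therefore out = [15, 21].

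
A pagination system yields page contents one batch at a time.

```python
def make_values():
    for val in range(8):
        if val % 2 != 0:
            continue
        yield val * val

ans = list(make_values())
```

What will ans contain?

Step 1: Only yield val**2 when val is divisible by 2:
  val=0: 0 % 2 == 0, yield 0**2 = 0
  val=2: 2 % 2 == 0, yield 2**2 = 4
  val=4: 4 % 2 == 0, yield 4**2 = 16
  val=6: 6 % 2 == 0, yield 6**2 = 36
Therefore ans = [0, 4, 16, 36].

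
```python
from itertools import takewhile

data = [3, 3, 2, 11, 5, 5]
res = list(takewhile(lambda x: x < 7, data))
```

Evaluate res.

Step 1: takewhile stops at first element >= 7:
  3 < 7: take
  3 < 7: take
  2 < 7: take
  11 >= 7: stop
Therefore res = [3, 3, 2].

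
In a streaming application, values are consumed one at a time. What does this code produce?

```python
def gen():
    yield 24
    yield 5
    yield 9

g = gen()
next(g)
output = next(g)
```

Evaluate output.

Step 1: gen() creates a generator.
Step 2: next(g) yields 24 (consumed and discarded).
Step 3: next(g) yields 5, assigned to output.
Therefore output = 5.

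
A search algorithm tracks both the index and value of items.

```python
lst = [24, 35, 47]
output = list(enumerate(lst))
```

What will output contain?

Step 1: enumerate pairs each element with its index:
  (0, 24)
  (1, 35)
  (2, 47)
Therefore output = [(0, 24), (1, 35), (2, 47)].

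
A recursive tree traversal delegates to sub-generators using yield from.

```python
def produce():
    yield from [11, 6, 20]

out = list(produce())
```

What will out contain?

Step 1: yield from delegates to the iterable, yielding each element.
Step 2: Collected values: [11, 6, 20].
Therefore out = [11, 6, 20].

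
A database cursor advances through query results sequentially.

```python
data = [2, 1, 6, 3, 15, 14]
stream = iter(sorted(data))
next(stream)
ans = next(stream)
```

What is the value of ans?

Step 1: sorted([2, 1, 6, 3, 15, 14]) = [1, 2, 3, 6, 14, 15].
Step 2: Create iterator and skip 1 elements.
Step 3: next() returns 2.
Therefore ans = 2.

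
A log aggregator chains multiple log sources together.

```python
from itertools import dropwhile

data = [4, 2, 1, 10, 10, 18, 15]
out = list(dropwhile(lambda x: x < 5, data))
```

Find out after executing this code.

Step 1: dropwhile drops elements while < 5:
  4 < 5: dropped
  2 < 5: dropped
  1 < 5: dropped
  10: kept (dropping stopped)
Step 2: Remaining elements kept regardless of condition.
Therefore out = [10, 10, 18, 15].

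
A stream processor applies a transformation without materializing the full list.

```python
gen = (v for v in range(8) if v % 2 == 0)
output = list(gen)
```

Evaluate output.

Step 1: Filter range(8) keeping only even values:
  v=0: even, included
  v=1: odd, excluded
  v=2: even, included
  v=3: odd, excluded
  v=4: even, included
  v=5: odd, excluded
  v=6: even, included
  v=7: odd, excluded
Therefore output = [0, 2, 4, 6].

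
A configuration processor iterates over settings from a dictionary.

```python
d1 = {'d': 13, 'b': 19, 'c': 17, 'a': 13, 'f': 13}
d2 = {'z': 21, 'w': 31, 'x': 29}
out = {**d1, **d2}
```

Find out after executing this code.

Step 1: Merge d1 and d2 (d2 values override on key conflicts).
Step 2: d1 has keys ['d', 'b', 'c', 'a', 'f'], d2 has keys ['z', 'w', 'x'].
Therefore out = {'d': 13, 'b': 19, 'c': 17, 'a': 13, 'f': 13, 'z': 21, 'w': 31, 'x': 29}.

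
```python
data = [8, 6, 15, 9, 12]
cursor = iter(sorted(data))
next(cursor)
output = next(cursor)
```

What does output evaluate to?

Step 1: sorted([8, 6, 15, 9, 12]) = [6, 8, 9, 12, 15].
Step 2: Create iterator and skip 1 elements.
Step 3: next() returns 8.
Therefore output = 8.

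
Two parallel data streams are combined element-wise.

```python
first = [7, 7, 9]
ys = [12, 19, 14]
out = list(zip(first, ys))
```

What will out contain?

Step 1: zip pairs elements at same index:
  Index 0: (7, 12)
  Index 1: (7, 19)
  Index 2: (9, 14)
Therefore out = [(7, 12), (7, 19), (9, 14)].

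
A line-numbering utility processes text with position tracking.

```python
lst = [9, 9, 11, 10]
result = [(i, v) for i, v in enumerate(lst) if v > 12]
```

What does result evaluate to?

Step 1: Filter enumerate([9, 9, 11, 10]) keeping v > 12:
  (0, 9): 9 <= 12, excluded
  (1, 9): 9 <= 12, excluded
  (2, 11): 11 <= 12, excluded
  (3, 10): 10 <= 12, excluded
Therefore result = [].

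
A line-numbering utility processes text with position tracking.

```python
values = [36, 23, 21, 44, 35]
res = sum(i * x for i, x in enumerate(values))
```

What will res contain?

Step 1: Compute i * x for each (i, x) in enumerate([36, 23, 21, 44, 35]):
  i=0, x=36: 0*36 = 0
  i=1, x=23: 1*23 = 23
  i=2, x=21: 2*21 = 42
  i=3, x=44: 3*44 = 132
  i=4, x=35: 4*35 = 140
Step 2: sum = 0 + 23 + 42 + 132 + 140 = 337.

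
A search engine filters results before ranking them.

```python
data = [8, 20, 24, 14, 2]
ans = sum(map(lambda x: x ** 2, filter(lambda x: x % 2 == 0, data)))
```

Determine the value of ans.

Step 1: Filter even numbers from [8, 20, 24, 14, 2]: [8, 20, 24, 14, 2]
Step 2: Square each: [64, 400, 576, 196, 4]
Step 3: Sum = 1240.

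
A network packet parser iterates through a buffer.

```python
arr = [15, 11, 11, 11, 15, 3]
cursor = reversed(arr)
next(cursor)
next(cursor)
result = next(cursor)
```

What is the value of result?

Step 1: reversed([15, 11, 11, 11, 15, 3]) gives iterator: [3, 15, 11, 11, 11, 15].
Step 2: First next() = 3, second next() = 15.
Step 3: Third next() = 11.
Therefore result = 11.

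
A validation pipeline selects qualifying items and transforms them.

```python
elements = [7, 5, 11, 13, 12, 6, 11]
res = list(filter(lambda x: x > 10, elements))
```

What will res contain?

Step 1: Filter elements > 10:
  7: removed
  5: removed
  11: kept
  13: kept
  12: kept
  6: removed
  11: kept
Therefore res = [11, 13, 12, 11].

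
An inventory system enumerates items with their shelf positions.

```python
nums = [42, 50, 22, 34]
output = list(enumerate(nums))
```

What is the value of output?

Step 1: enumerate pairs each element with its index:
  (0, 42)
  (1, 50)
  (2, 22)
  (3, 34)
Therefore output = [(0, 42), (1, 50), (2, 22), (3, 34)].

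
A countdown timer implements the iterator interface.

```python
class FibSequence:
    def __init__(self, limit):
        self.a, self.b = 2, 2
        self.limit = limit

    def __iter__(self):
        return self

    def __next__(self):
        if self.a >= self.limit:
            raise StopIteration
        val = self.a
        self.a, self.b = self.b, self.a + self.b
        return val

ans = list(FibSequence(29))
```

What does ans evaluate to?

Step 1: Fibonacci-like sequence (a=2, b=2) until >= 29:
  Yield 2, then a,b = 2,4
  Yield 2, then a,b = 4,6
  Yield 4, then a,b = 6,10
  Yield 6, then a,b = 10,16
  Yield 10, then a,b = 16,26
  Yield 16, then a,b = 26,42
  Yield 26, then a,b = 42,68
Step 2: 42 >= 29, stop.
Therefore ans = [2, 2, 4, 6, 10, 16, 26].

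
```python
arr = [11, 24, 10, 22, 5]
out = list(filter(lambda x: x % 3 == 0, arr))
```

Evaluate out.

Step 1: Filter elements divisible by 3:
  11 % 3 = 2: removed
  24 % 3 = 0: kept
  10 % 3 = 1: removed
  22 % 3 = 1: removed
  5 % 3 = 2: removed
Therefore out = [24].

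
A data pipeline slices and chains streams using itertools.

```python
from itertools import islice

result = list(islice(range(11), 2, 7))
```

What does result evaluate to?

Step 1: islice(range(11), 2, 7) takes elements at indices [2, 7).
Step 2: Elements: [2, 3, 4, 5, 6].
Therefore result = [2, 3, 4, 5, 6].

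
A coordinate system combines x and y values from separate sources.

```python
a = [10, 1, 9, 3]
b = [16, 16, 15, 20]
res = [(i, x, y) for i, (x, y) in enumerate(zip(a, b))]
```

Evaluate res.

Step 1: enumerate(zip(a, b)) gives index with paired elements:
  i=0: (10, 16)
  i=1: (1, 16)
  i=2: (9, 15)
  i=3: (3, 20)
Therefore res = [(0, 10, 16), (1, 1, 16), (2, 9, 15), (3, 3, 20)].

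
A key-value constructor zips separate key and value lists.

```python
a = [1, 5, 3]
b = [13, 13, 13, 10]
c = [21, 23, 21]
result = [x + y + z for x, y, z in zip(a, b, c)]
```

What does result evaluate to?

Step 1: zip three lists (truncates to shortest, len=3):
  1 + 13 + 21 = 35
  5 + 13 + 23 = 41
  3 + 13 + 21 = 37
Therefore result = [35, 41, 37].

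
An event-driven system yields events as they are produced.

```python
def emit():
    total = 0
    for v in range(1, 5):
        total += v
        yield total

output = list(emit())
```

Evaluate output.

Step 1: Generator accumulates running sum:
  v=1: total = 1, yield 1
  v=2: total = 3, yield 3
  v=3: total = 6, yield 6
  v=4: total = 10, yield 10
Therefore output = [1, 3, 6, 10].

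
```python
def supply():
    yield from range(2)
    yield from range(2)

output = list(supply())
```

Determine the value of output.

Step 1: Trace yields in order:
  yield 0
  yield 1
  yield 0
  yield 1
Therefore output = [0, 1, 0, 1].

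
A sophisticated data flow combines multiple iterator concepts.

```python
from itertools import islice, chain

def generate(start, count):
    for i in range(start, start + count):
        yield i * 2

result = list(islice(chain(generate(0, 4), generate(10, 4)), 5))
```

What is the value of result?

Step 1: generate(0, 4) yields [0, 2, 4, 6].
Step 2: generate(10, 4) yields [20, 22, 24, 26].
Step 3: chain concatenates: [0, 2, 4, 6, 20, 22, 24, 26].
Step 4: islice takes first 5: [0, 2, 4, 6, 20].
Therefore result = [0, 2, 4, 6, 20].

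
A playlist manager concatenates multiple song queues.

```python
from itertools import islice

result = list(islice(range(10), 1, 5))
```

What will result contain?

Step 1: islice(range(10), 1, 5) takes elements at indices [1, 5).
Step 2: Elements: [1, 2, 3, 4].
Therefore result = [1, 2, 3, 4].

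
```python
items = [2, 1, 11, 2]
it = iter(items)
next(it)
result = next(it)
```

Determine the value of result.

Step 1: Create iterator over [2, 1, 11, 2].
Step 2: next() consumes 2.
Step 3: next() returns 1.
Therefore result = 1.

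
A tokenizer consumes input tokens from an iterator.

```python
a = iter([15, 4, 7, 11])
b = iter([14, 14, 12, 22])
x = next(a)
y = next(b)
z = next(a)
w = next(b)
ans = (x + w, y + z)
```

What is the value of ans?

Step 1: a iterates [15, 4, 7, 11], b iterates [14, 14, 12, 22].
Step 2: x = next(a) = 15, y = next(b) = 14.
Step 3: z = next(a) = 4, w = next(b) = 14.
Step 4: ans = (15 + 14, 14 + 4) = (29, 18).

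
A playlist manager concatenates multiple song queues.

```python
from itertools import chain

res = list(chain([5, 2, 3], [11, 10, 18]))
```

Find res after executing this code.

Step 1: chain() concatenates iterables: [5, 2, 3] + [11, 10, 18].
Therefore res = [5, 2, 3, 11, 10, 18].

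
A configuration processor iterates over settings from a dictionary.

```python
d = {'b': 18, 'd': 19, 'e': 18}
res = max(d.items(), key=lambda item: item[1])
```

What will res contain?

Step 1: Find item with maximum value:
  ('b', 18)
  ('d', 19)
  ('e', 18)
Step 2: Maximum value is 19 at key 'd'.
Therefore res = ('d', 19).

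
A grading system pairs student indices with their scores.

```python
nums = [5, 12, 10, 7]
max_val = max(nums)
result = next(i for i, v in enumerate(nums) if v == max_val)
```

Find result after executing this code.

Step 1: max([5, 12, 10, 7]) = 12.
Step 2: Find first index where value == 12:
  Index 0: 5 != 12
  Index 1: 12 == 12, found!
Therefore result = 1.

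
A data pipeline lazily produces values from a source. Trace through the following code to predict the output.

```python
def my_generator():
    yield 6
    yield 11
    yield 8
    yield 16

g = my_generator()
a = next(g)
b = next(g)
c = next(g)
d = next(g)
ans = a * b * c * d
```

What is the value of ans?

Step 1: Create generator and consume all values:
  a = next(g) = 6
  b = next(g) = 11
  c = next(g) = 8
  d = next(g) = 16
Step 2: ans = 6 * 11 * 8 * 16 = 8448.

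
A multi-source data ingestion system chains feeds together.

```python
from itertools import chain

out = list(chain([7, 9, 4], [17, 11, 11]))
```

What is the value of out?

Step 1: chain() concatenates iterables: [7, 9, 4] + [17, 11, 11].
Therefore out = [7, 9, 4, 17, 11, 11].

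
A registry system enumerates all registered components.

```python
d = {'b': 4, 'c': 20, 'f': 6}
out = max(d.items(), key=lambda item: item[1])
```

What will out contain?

Step 1: Find item with maximum value:
  ('b', 4)
  ('c', 20)
  ('f', 6)
Step 2: Maximum value is 20 at key 'c'.
Therefore out = ('c', 20).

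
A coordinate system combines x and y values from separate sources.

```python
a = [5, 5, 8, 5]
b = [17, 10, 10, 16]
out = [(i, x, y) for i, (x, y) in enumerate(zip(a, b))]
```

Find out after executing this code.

Step 1: enumerate(zip(a, b)) gives index with paired elements:
  i=0: (5, 17)
  i=1: (5, 10)
  i=2: (8, 10)
  i=3: (5, 16)
Therefore out = [(0, 5, 17), (1, 5, 10), (2, 8, 10), (3, 5, 16)].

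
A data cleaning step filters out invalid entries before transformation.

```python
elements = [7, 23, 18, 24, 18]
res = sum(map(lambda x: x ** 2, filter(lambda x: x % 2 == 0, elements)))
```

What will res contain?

Step 1: Filter even numbers from [7, 23, 18, 24, 18]: [18, 24, 18]
Step 2: Square each: [324, 576, 324]
Step 3: Sum = 1224.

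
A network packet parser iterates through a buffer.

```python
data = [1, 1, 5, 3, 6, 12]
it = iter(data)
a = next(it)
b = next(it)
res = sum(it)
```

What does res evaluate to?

Step 1: Create iterator over [1, 1, 5, 3, 6, 12].
Step 2: a = next() = 1, b = next() = 1.
Step 3: sum() of remaining [5, 3, 6, 12] = 26.
Therefore res = 26.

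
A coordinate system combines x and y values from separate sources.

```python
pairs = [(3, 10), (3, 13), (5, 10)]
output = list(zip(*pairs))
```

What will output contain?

Step 1: zip(*pairs) transposes: unzips [(3, 10), (3, 13), (5, 10)] into separate sequences.
Step 2: First elements: (3, 3, 5), second elements: (10, 13, 10).
Therefore output = [(3, 3, 5), (10, 13, 10)].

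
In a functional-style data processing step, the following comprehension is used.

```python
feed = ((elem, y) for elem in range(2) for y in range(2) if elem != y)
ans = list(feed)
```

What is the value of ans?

Step 1: Nested generator over range(2) x range(2) where elem != y:
  (0, 0): excluded (elem == y)
  (0, 1): included
  (1, 0): included
  (1, 1): excluded (elem == y)
Therefore ans = [(0, 1), (1, 0)].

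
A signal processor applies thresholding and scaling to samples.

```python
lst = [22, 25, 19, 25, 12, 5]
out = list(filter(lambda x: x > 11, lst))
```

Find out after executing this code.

Step 1: Filter elements > 11:
  22: kept
  25: kept
  19: kept
  25: kept
  12: kept
  5: removed
Therefore out = [22, 25, 19, 25, 12].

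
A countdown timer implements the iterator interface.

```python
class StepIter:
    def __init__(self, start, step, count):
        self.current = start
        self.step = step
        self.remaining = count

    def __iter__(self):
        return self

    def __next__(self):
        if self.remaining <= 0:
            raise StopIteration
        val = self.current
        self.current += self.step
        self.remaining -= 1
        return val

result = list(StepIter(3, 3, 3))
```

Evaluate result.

Step 1: StepIter starts at 3, increments by 3, for 3 steps:
  Yield 3, then current += 3
  Yield 6, then current += 3
  Yield 9, then current += 3
Therefore result = [3, 6, 9].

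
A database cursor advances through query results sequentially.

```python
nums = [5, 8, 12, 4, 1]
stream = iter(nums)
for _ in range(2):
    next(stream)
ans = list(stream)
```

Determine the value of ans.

Step 1: Create iterator over [5, 8, 12, 4, 1].
Step 2: Advance 2 positions (consuming [5, 8]).
Step 3: list() collects remaining elements: [12, 4, 1].
Therefore ans = [12, 4, 1].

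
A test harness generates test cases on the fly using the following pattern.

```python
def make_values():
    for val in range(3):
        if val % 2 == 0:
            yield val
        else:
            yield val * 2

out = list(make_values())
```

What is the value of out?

Step 1: For each val in range(3), yield val if even, else val*2:
  val=0 (even): yield 0
  val=1 (odd): yield 1*2 = 2
  val=2 (even): yield 2
Therefore out = [0, 2, 2].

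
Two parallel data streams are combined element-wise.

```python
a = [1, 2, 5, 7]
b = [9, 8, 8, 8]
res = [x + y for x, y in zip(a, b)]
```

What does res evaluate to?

Step 1: Add corresponding elements:
  1 + 9 = 10
  2 + 8 = 10
  5 + 8 = 13
  7 + 8 = 15
Therefore res = [10, 10, 13, 15].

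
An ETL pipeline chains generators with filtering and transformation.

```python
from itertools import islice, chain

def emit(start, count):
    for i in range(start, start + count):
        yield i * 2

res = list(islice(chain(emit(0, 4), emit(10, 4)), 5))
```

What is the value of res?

Step 1: emit(0, 4) yields [0, 2, 4, 6].
Step 2: emit(10, 4) yields [20, 22, 24, 26].
Step 3: chain concatenates: [0, 2, 4, 6, 20, 22, 24, 26].
Step 4: islice takes first 5: [0, 2, 4, 6, 20].
Therefore res = [0, 2, 4, 6, 20].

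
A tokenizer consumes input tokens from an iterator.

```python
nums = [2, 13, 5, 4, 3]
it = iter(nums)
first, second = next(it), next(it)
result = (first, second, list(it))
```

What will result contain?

Step 1: Create iterator over [2, 13, 5, 4, 3].
Step 2: first = 2, second = 13.
Step 3: Remaining elements: [5, 4, 3].
Therefore result = (2, 13, [5, 4, 3]).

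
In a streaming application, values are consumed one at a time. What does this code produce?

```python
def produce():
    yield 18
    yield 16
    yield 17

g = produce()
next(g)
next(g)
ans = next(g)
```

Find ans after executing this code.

Step 1: produce() creates a generator.
Step 2: next(g) yields 18 (consumed and discarded).
Step 3: next(g) yields 16 (consumed and discarded).
Step 4: next(g) yields 17, assigned to ans.
Therefore ans = 17.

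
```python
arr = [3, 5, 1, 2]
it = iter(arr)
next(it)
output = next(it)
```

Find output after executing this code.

Step 1: Create iterator over [3, 5, 1, 2].
Step 2: next() consumes 3.
Step 3: next() returns 5.
Therefore output = 5.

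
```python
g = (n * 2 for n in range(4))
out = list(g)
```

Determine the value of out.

Step 1: For each n in range(4), compute n*2:
  n=0: 0*2 = 0
  n=1: 1*2 = 2
  n=2: 2*2 = 4
  n=3: 3*2 = 6
Therefore out = [0, 2, 4, 6].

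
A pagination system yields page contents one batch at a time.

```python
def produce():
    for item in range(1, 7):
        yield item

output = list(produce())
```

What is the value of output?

Step 1: The generator yields each value from range(1, 7).
Step 2: list() consumes all yields: [1, 2, 3, 4, 5, 6].
Therefore output = [1, 2, 3, 4, 5, 6].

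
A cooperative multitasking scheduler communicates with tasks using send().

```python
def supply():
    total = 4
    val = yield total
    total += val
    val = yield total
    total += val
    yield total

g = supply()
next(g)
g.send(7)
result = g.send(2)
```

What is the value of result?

Step 1: next() -> yield total=4.
Step 2: send(7) -> val=7, total = 4+7 = 11, yield 11.
Step 3: send(2) -> val=2, total = 11+2 = 13, yield 13.
Therefore result = 13.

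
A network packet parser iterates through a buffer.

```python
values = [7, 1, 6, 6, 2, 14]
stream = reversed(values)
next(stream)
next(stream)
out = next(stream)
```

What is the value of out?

Step 1: reversed([7, 1, 6, 6, 2, 14]) gives iterator: [14, 2, 6, 6, 1, 7].
Step 2: First next() = 14, second next() = 2.
Step 3: Third next() = 6.
Therefore out = 6.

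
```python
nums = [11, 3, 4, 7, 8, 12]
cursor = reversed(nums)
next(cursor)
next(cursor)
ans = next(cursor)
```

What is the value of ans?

Step 1: reversed([11, 3, 4, 7, 8, 12]) gives iterator: [12, 8, 7, 4, 3, 11].
Step 2: First next() = 12, second next() = 8.
Step 3: Third next() = 7.
Therefore ans = 7.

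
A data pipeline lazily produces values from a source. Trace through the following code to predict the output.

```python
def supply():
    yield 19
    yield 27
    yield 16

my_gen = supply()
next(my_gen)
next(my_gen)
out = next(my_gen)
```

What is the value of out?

Step 1: supply() creates a generator.
Step 2: next(my_gen) yields 19 (consumed and discarded).
Step 3: next(my_gen) yields 27 (consumed and discarded).
Step 4: next(my_gen) yields 16, assigned to out.
Therefore out = 16.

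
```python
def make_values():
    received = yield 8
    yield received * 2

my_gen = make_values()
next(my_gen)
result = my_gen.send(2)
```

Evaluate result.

Step 1: next(my_gen) advances to first yield, producing 8.
Step 2: send(2) resumes, received = 2.
Step 3: yield received * 2 = 2 * 2 = 4.
Therefore result = 4.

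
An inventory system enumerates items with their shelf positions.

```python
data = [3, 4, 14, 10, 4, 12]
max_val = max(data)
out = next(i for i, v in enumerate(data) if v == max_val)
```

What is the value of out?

Step 1: max([3, 4, 14, 10, 4, 12]) = 14.
Step 2: Find first index where value == 14:
  Index 0: 3 != 14
  Index 1: 4 != 14
  Index 2: 14 == 14, found!
Therefore out = 2.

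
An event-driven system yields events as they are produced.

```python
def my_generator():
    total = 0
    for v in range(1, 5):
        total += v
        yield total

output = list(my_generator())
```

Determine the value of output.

Step 1: Generator accumulates running sum:
  v=1: total = 1, yield 1
  v=2: total = 3, yield 3
  v=3: total = 6, yield 6
  v=4: total = 10, yield 10
Therefore output = [1, 3, 6, 10].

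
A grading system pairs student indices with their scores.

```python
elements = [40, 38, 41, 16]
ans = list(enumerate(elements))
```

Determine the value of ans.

Step 1: enumerate pairs each element with its index:
  (0, 40)
  (1, 38)
  (2, 41)
  (3, 16)
Therefore ans = [(0, 40), (1, 38), (2, 41), (3, 16)].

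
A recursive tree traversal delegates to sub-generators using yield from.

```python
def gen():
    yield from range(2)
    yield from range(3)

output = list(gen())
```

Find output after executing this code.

Step 1: Trace yields in order:
  yield 0
  yield 1
  yield 0
  yield 1
  yield 2
Therefore output = [0, 1, 0, 1, 2].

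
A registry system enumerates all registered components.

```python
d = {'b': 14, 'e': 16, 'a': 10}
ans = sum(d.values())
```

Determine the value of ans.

Step 1: d.values() = [14, 16, 10].
Step 2: sum = 40.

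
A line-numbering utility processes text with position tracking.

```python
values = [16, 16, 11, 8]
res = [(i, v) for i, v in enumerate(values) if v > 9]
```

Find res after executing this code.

Step 1: Filter enumerate([16, 16, 11, 8]) keeping v > 9:
  (0, 16): 16 > 9, included
  (1, 16): 16 > 9, included
  (2, 11): 11 > 9, included
  (3, 8): 8 <= 9, excluded
Therefore res = [(0, 16), (1, 16), (2, 11)].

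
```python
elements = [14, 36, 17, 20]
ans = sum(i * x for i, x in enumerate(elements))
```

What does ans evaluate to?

Step 1: Compute i * x for each (i, x) in enumerate([14, 36, 17, 20]):
  i=0, x=14: 0*14 = 0
  i=1, x=36: 1*36 = 36
  i=2, x=17: 2*17 = 34
  i=3, x=20: 3*20 = 60
Step 2: sum = 0 + 36 + 34 + 60 = 130.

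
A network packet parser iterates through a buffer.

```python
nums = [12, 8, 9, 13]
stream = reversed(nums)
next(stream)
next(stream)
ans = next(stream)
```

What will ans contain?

Step 1: reversed([12, 8, 9, 13]) gives iterator: [13, 9, 8, 12].
Step 2: First next() = 13, second next() = 9.
Step 3: Third next() = 8.
Therefore ans = 8.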